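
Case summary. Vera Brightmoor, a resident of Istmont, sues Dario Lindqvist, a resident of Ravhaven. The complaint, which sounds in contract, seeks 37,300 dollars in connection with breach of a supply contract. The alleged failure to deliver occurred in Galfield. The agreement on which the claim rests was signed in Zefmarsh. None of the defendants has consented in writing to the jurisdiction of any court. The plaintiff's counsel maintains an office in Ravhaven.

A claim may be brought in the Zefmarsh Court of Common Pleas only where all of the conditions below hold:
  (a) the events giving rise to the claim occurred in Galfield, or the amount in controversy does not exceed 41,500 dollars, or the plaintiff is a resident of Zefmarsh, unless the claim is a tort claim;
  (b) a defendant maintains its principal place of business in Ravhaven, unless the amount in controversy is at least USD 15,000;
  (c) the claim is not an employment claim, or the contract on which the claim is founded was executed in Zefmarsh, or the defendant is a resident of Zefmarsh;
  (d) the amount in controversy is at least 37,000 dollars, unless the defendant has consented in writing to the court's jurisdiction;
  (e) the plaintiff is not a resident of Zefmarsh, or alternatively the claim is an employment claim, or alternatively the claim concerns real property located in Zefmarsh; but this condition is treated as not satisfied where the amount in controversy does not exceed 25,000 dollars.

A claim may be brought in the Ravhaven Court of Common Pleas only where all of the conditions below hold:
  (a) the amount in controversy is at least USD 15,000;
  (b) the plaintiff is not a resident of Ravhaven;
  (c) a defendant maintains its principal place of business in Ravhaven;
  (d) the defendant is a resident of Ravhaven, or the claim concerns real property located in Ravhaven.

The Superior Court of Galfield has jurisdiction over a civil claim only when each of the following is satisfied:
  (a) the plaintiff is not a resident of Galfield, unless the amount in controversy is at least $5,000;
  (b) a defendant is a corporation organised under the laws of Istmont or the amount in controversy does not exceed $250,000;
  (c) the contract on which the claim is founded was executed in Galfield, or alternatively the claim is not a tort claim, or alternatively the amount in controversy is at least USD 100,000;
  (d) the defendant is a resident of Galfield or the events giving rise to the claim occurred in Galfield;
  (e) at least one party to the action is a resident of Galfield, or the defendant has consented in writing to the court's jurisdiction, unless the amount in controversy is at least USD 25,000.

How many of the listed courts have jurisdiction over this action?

The Zefmarsh Court of Common Pleas:
  (a) The operative events occurred in Galfield, so this disjunct is met. Satisfied.
  (b) No defendant is a corporation. But the amount in controversy is 37,300 dollars, which meets the $15,000 floor, and the 'unless' clause therefore excuses the requirement. Condition met.
  (c) The claim is a contract claim, not an employment claim — that alternative is enough. Satisfied.
  (d) The amount in controversy is 37,300 dollars, which meets the 37,000 dollars floor. Condition met.
  (e) The plaintiff resides in Istmont, which is not Zefmarsh, so one alternative holds. And the carve-out is inapplicable — the amount in controversy is $37,300, above the 25,000 dollars ceiling. Condition met.
  → The court has jurisdiction.
The Ravhaven Court of Common Pleas:
  (a) The amount in controversy is USD 37,300, which meets the USD 15,000 floor. Satisfied.
  (b) The plaintiff resides in Istmont, which is not Ravhaven. Condition met.
  (c) No defendant is a corporation. Not satisfied.
  (d) The defendant resides in Ravhaven — that alternative is enough. Satisfied.
  → Not every requirement is met — no jurisdiction.
The Superior Court of Galfield:
  (a) The plaintiff resides in Istmont, which is not Galfield. Satisfied.
  (b) The amount in controversy is USD 37,300, within the USD 250,000 ceiling, so one alternative holds. Met.
  (c) The claim is a contract claim, not a tort claim, which satisfies one of the alternatives. Condition met.
  (d) The operative events occurred in Galfield — that alternative is enough. Condition met.
  (e) No party resides in Galfield; no such written consent has been filed — every alternative fails. But the amount in controversy is $37,300, which meets the $25,000 floor, and the 'unless' clause therefore excuses the requirement. Condition met.
  → Every requirement is satisfied — jurisdiction.
Courts with jurisdiction: the Zefmarsh Court of Common Pleas, the Superior Court of Galfield — 2 in total.

2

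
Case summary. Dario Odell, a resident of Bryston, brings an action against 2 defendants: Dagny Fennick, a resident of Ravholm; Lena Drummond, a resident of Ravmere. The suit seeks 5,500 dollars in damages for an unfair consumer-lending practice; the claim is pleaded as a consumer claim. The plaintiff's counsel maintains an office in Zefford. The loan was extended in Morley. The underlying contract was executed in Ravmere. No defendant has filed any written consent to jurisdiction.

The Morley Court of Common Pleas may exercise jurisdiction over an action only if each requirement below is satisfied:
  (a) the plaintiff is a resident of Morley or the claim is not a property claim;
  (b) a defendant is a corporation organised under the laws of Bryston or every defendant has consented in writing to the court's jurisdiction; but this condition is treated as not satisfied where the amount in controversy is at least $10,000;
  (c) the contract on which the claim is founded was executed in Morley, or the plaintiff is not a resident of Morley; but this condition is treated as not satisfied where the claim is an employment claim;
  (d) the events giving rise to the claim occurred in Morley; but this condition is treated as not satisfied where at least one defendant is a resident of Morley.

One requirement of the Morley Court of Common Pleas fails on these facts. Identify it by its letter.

(b)

The Morley Court of Common Pleas:
  (a) The claim is a consumer claim, not a property claim — that alternative is enough. Satisfied.
  (b) No defendant is a corporation; no such written consent has been filed — none of the alternatives is met. Not met.
  (c) The plaintiff resides in Bryston, which is not Morley, which satisfies one of the alternatives. And the carve-out is inapplicable — the claim is a consumer claim, not an employment claim. Condition met.
  (d) The operative events occurred in Morley. And the carve-out is inapplicable — no defendant resides in Morley (they reside in Ravholm, Ravmere). Condition met.
Only condition (b) fails.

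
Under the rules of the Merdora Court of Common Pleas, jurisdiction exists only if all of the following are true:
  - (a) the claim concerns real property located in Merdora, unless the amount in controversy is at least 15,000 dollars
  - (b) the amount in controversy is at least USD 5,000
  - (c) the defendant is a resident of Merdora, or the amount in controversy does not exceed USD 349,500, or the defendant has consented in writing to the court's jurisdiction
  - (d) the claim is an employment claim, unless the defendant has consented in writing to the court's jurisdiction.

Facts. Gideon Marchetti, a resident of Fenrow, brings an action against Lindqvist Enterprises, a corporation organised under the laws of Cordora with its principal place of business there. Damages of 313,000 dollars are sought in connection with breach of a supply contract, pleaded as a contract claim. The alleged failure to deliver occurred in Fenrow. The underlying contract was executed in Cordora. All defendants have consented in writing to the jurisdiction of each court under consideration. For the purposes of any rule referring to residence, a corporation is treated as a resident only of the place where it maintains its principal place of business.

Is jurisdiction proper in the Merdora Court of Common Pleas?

Yes

The Merdora Court of Common Pleas:
  (a) The claim does not concern real property. The proviso rescues it, though: the amount in controversy is 313,000 dollars, which meets the $15,000 floor. Condition met.
  (b) The amount in controversy is $313,000, which meets the $5,000 floor. Met.
  (c) The amount in controversy is $313,000, within the USD 349,500 ceiling, so this disjunct is met. Met.
  (d) The claim is a contract claim, not an employment claim. However, every defendant has filed written consent, so the 'unless' proviso supplies this condition. Condition met.
  → Every requirement is satisfied — jurisdiction.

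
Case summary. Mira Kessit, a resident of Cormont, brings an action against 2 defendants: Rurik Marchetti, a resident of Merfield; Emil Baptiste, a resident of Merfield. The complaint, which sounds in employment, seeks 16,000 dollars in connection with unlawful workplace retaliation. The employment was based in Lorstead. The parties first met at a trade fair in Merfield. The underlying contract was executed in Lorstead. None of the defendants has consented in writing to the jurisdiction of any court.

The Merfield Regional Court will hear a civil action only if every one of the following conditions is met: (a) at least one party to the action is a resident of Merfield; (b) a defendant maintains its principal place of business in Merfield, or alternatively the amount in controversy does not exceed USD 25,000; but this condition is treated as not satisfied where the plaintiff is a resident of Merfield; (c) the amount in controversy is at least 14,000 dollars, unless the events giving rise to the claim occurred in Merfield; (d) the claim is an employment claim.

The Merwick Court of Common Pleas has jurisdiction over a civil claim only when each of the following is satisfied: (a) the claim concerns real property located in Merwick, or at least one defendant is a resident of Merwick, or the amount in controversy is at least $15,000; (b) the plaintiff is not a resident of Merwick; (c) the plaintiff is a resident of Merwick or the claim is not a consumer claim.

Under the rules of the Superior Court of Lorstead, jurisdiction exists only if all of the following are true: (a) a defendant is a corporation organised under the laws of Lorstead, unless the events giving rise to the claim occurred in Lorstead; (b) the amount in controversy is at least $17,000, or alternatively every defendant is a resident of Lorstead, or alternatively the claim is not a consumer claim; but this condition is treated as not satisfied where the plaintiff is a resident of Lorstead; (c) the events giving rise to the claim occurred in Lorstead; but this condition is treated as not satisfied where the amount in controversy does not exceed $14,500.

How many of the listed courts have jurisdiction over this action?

The Merfield Regional Court:
  (a) Rurik Marchetti resides in Merfield. Met.
  (b) The amount in controversy is USD 16,000, within the 25,000 dollars ceiling, so this disjunct is met. The exception is not triggered, since the plaintiff resides in Cormont, not Merfield. Satisfied.
  (c) The amount in controversy is USD 16,000, which meets the $14,000 floor. Satisfied.
  (d) The claim is an employment claim. Met.
  → Every requirement is satisfied — jurisdiction.
The Merwick Court of Common Pleas:
  (a) The amount in controversy is 16,000 dollars, which meets the 15,000 dollars floor, so one alternative holds. Condition met.
  (b) The plaintiff resides in Cormont, which is not Merwick. Condition met.
  (c) The claim is an employment claim, not a consumer claim, so one alternative holds. Met.
  → Jurisdiction lies.
The Superior Court of Lorstead:
  (a) No defendant is a corporation. However, the operative events occurred in Lorstead, so the 'unless' proviso supplies this condition. Met.
  (b) The claim is an employment claim, not a consumer claim, so this disjunct is met. The exception is not triggered, since the plaintiff resides in Cormont, not Lorstead. Condition met.
  (c) The operative events occurred in Lorstead. The exception is not triggered, since the amount in controversy is $16,000, above the 14,500 dollars ceiling. Condition met.
  → Jurisdiction lies.
Courts with jurisdiction: the Merfield Regional Court, the Merwick Court of Common Pleas, the Superior Court of Lorstead — 3 in total.

3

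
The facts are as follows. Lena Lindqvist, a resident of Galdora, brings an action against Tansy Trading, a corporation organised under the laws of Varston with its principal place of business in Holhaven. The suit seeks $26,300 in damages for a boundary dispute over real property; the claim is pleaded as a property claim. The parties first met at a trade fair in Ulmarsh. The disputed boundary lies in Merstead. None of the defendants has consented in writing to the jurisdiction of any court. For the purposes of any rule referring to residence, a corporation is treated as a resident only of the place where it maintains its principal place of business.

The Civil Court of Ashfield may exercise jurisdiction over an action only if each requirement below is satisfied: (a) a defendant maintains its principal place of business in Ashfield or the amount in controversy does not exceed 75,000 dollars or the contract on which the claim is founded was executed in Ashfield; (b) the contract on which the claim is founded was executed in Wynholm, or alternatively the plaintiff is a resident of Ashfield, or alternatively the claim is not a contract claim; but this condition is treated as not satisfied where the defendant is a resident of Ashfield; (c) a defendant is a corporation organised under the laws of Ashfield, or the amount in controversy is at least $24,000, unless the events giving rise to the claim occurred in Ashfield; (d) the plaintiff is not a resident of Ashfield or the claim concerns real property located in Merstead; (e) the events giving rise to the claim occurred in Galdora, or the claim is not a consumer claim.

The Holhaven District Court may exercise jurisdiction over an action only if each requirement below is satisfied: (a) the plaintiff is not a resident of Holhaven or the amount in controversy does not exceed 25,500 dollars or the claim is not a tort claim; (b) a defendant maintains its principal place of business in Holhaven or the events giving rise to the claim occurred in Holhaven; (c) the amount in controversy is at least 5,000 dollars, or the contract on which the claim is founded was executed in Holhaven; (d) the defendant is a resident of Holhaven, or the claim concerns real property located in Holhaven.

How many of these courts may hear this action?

The Civil Court of Ashfield:
  (a) The amount in controversy is $26,300, within the $75,000 ceiling, so this disjunct is met. Satisfied.
  (b) The claim is a property claim, not a contract claim, so one alternative holds. The exception is not triggered, since the defendant resides in Holhaven, not Ashfield. Satisfied.
  (c) The amount in controversy is $26,300, which meets the USD 24,000 floor, which satisfies one of the alternatives. Satisfied.
  (d) The plaintiff resides in Galdora, which is not Ashfield, so one alternative holds. Condition met.
  (e) The claim is a property claim, not a consumer claim — that alternative is enough. Condition met.
  → Jurisdiction lies.
The Holhaven District Court:
  (a) The plaintiff resides in Galdora, which is not Holhaven, so this disjunct is met. Condition met.
  (b) Tansy Trading has its principal place of business in Holhaven, so this disjunct is met. Satisfied.
  (c) The amount in controversy is USD 26,300, which meets the $5,000 floor, which satisfies one of the alternatives. Satisfied.
  (d) The defendant resides in Holhaven, so this disjunct is met. Met.
  → All conditions met; jurisdiction exists.
Courts with jurisdiction: the Civil Court of Ashfield, the Holhaven District Court — 2 in total.

2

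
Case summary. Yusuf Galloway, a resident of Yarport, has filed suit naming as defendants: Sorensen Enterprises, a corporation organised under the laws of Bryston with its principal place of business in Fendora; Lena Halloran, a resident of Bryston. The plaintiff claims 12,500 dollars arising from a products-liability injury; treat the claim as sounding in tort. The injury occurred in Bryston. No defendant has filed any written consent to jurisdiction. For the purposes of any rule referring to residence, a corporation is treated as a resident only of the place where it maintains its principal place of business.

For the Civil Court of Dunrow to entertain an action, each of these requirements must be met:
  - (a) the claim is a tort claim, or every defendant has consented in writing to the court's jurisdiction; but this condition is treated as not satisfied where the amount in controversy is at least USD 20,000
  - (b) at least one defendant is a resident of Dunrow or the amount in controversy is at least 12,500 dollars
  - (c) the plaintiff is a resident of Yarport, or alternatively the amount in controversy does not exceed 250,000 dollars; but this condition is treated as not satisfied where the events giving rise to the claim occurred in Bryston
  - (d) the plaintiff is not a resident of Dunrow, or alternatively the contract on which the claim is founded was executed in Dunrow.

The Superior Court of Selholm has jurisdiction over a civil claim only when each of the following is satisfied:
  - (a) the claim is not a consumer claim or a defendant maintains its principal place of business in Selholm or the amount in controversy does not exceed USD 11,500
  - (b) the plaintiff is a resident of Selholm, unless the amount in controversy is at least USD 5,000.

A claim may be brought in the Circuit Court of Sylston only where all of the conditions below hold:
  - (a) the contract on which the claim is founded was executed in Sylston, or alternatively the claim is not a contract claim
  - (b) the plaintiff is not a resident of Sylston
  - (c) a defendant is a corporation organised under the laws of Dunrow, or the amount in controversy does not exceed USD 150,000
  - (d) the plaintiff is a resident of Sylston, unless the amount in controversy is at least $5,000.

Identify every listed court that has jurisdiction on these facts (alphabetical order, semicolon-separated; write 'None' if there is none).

the Circuit Court of Sylston; the Superior Court of Selholm

The Civil Court of Dunrow:
  (a) The claim is a tort claim, so one alternative holds. The carve-out does not apply: the amount in controversy is USD 12,500, below the USD 20,000 floor. Satisfied.
  (b) The amount in controversy is $12,500, which meets the 12,500 dollars floor, so one alternative holds. Condition met.
  (c) The plaintiff resides in Yarport — that alternative is enough. But the carve-out bites: the operative events occurred in Bryston. Condition not met.
  (d) The plaintiff resides in Yarport, which is not Dunrow — that alternative is enough. Condition met.
  → At least one condition fails; no jurisdiction.
The Superior Court of Selholm:
  (a) The claim is a tort claim, not a consumer claim, so one alternative holds. Condition met.
  (b) The plaintiff resides in Yarport, not Selholm. But the amount in controversy is USD 12,500, which meets the 5,000 dollars floor, and the 'unless' clause therefore excuses the requirement. Condition met.
  → Every requirement is satisfied — jurisdiction.
The Circuit Court of Sylston:
  (a) The claim is a tort claim, not a contract claim, so this disjunct is met. Condition met.
  (b) The plaintiff resides in Yarport, which is not Sylston. Satisfied.
  (c) The amount in controversy is USD 12,500, within the 150,000 dollars ceiling, so this disjunct is met. Satisfied.
  (d) The plaintiff resides in Yarport, not Sylston. The proviso rescues it, though: the amount in controversy is 12,500 dollars, which meets the USD 5,000 floor. Condition met.
  → Every requirement is satisfied — jurisdiction.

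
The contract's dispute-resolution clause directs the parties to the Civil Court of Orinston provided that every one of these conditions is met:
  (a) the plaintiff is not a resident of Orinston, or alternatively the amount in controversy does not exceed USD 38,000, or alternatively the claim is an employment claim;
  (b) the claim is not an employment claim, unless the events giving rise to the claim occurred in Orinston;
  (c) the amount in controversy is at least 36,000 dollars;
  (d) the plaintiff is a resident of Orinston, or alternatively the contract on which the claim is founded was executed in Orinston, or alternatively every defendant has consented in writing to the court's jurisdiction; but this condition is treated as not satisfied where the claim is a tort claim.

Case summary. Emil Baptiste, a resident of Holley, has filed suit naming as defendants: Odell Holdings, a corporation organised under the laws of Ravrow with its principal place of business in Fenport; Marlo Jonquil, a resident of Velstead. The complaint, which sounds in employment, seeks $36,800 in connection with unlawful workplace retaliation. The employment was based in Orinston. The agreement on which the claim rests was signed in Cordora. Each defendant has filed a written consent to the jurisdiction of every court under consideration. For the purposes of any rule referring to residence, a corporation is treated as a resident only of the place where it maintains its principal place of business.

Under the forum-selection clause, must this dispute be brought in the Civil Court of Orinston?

The Civil Court of Orinston:
  (a) The plaintiff resides in Holley, which is not Orinston, which satisfies one of the alternatives. Condition met.
  (b) The claim is an employment claim. But the operative events occurred in Orinston, and the 'unless' clause therefore excuses the requirement. Satisfied.
  (c) The amount in controversy is $36,800, which meets the $36,000 floor. Satisfied.
  (d) Every defendant has filed written consent — that alternative is enough. The exception is not triggered, since the claim is an employment claim, not a tort claim. Satisfied.
  → Forum clause is triggered.

Yes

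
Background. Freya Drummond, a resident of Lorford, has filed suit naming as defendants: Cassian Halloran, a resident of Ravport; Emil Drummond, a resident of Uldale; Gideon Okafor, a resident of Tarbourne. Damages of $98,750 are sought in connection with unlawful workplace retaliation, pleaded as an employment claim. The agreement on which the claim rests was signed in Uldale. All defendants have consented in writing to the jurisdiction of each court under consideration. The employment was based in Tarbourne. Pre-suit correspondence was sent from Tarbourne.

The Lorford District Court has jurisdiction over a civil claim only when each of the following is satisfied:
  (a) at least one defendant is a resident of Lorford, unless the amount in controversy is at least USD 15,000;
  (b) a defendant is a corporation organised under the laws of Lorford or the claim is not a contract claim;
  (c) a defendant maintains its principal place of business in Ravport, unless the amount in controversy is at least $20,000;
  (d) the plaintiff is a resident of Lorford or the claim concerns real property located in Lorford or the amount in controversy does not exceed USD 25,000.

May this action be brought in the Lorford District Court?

The Lorford District Court:
  (a) No defendant resides in Lorford (they reside in Ravport, Uldale, Tarbourne). But the amount in controversy is 98,750 dollars, which meets the 15,000 dollars floor, and the 'unless' clause therefore excuses the requirement. Met.
  (b) The claim is an employment claim, not a contract claim, so this disjunct is met. Satisfied.
  (c) No defendant is a corporation. The proviso rescues it, though: the amount in controversy is USD 98,750, which meets the 20,000 dollars floor. Met.
  (d) The plaintiff resides in Lorford — that alternative is enough. Met.
  → All conditions met; jurisdiction exists.

Yes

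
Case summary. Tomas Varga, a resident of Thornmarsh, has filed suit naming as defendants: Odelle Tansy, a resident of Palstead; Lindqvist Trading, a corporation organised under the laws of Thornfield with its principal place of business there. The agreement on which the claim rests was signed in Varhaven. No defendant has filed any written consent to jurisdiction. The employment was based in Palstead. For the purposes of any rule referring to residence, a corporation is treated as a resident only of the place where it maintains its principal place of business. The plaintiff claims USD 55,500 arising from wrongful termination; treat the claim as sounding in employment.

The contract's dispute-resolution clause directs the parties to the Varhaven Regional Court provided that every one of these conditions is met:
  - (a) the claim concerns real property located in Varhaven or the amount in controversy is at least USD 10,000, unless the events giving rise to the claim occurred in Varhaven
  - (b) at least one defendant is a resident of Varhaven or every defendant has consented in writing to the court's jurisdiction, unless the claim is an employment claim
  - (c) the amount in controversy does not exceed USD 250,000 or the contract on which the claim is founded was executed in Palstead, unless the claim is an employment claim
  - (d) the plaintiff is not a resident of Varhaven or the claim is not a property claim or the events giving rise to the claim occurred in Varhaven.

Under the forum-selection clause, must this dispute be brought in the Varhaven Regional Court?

The Varhaven Regional Court:
  (a) The amount in controversy is $55,500, which meets the USD 10,000 floor — that alternative is enough. Met.
  (b) No defendant resides in Varhaven (they reside in Palstead, Thornfield); no such written consent has been filed — every alternative fails. But the claim is an employment claim, and the 'unless' clause therefore excuses the requirement. Condition met.
  (c) The amount in controversy is 55,500 dollars, within the 250,000 dollars ceiling, so one alternative holds. Satisfied.
  (d) The plaintiff resides in Thornmarsh, which is not Varhaven, which satisfies one of the alternatives. Met.
  → Forum clause is triggered.

Yes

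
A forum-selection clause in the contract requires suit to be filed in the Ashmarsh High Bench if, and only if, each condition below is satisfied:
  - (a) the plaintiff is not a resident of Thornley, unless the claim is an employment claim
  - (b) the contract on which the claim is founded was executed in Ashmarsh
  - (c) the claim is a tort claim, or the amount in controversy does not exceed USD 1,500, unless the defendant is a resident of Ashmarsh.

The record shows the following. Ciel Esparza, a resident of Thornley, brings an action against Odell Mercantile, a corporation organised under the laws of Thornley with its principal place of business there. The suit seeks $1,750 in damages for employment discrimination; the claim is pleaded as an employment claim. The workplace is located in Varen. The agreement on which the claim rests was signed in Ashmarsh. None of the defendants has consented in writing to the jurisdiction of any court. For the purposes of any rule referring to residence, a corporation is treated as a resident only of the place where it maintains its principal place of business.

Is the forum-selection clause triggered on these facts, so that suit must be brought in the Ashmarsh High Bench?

No

The Ashmarsh High Bench:
  (a) The plaintiff resides in Thornley. However, the claim is an employment claim, so the 'unless' proviso supplies this condition. Condition met.
  (b) The contract was executed in Ashmarsh. Condition met.
  (c) The claim is an employment claim, not a tort claim; the amount in controversy is $1,750, above the USD 1,500 ceiling — none of the alternatives is met. Nor does the 'unless' clause help: the defendant resides in Thornley, not Ashmarsh. Condition not met.
  → The clause does not apply.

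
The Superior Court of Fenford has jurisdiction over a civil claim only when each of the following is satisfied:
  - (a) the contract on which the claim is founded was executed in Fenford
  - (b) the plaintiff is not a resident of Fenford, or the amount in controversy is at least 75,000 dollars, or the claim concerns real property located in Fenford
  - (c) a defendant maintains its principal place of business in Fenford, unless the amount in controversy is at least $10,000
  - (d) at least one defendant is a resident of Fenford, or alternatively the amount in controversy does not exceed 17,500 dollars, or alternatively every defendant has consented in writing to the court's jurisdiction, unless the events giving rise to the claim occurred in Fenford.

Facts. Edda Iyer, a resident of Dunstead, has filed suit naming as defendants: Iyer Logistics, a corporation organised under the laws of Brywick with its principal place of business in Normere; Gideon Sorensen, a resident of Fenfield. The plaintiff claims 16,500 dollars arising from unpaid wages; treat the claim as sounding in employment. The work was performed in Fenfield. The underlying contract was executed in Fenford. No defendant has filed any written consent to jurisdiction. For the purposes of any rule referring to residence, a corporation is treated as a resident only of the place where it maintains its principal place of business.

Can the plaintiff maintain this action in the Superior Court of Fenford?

Yes

The Superior Court of Fenford:
  (a) The contract was executed in Fenford. Satisfied.
  (b) The plaintiff resides in Dunstead, which is not Fenford — that alternative is enough. Condition met.
  (c) The corporate defendant(s) have their principal place of business in Normere, not Fenford. The proviso rescues it, though: the amount in controversy is 16,500 dollars, which meets the 10,000 dollars floor. Met.
  (d) The amount in controversy is 16,500 dollars, within the USD 17,500 ceiling, so one alternative holds. Met.
  → Jurisdiction lies.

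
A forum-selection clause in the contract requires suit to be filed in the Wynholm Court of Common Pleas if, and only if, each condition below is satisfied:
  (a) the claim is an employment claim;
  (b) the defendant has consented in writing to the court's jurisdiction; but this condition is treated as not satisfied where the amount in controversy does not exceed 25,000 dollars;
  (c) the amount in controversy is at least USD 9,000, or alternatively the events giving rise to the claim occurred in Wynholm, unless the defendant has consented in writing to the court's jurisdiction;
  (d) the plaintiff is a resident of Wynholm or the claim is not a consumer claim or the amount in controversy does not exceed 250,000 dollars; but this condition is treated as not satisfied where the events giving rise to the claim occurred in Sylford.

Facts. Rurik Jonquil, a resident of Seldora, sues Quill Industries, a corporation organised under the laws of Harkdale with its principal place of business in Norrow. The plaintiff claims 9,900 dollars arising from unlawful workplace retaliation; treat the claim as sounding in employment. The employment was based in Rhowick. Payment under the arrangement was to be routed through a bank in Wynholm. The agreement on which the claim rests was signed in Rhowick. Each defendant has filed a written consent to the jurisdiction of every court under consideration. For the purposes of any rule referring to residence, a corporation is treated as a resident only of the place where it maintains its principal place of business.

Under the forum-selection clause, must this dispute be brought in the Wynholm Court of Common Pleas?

No

The Wynholm Court of Common Pleas:
  (a) The claim is an employment claim. Condition met.
  (b) Every defendant has filed written consent. However, the amount in controversy is $9,900, within the USD 25,000 ceiling, which falls within the stated exception and so defeats the condition. Not satisfied.
  (c) The amount in controversy is $9,900, which meets the 9,000 dollars floor, so one alternative holds. Satisfied.
  (d) The claim is an employment claim, not a consumer claim, so one alternative holds. The carve-out does not apply: the operative events occurred in Rhowick, not Sylford. Met.
  → The clause does not apply.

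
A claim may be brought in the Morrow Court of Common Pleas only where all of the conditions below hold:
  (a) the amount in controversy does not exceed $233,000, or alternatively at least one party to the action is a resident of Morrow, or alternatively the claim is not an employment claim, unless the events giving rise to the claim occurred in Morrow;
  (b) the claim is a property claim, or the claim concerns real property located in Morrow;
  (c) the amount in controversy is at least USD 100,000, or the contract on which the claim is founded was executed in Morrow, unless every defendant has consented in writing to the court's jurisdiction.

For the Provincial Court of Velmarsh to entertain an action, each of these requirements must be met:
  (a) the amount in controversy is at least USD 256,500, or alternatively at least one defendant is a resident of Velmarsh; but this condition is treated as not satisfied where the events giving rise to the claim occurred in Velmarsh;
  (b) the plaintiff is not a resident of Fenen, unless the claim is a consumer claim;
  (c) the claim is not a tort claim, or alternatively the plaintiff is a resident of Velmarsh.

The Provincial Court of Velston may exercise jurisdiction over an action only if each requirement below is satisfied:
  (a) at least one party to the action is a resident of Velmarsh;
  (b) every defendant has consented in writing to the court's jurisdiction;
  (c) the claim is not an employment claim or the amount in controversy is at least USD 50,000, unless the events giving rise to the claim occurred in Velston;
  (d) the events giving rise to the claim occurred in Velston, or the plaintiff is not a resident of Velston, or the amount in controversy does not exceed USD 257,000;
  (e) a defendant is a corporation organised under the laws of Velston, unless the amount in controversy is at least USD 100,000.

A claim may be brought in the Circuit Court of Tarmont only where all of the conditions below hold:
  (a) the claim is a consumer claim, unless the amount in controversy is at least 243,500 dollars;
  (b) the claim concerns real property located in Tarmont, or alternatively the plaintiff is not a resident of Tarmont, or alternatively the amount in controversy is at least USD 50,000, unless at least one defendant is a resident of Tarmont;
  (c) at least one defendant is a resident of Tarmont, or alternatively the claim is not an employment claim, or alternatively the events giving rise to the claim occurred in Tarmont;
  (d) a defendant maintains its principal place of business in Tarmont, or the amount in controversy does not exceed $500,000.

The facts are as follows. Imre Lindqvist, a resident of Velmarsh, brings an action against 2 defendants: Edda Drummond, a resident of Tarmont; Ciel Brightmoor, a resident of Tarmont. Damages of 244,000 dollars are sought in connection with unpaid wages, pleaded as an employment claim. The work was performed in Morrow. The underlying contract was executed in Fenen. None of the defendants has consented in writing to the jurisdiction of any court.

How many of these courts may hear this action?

The Morrow Court of Common Pleas:
  (a) The amount in controversy is 244,000 dollars, above the $233,000 ceiling; no party resides in Morrow; the claim is an employment claim — every alternative fails. But the operative events occurred in Morrow, and the 'unless' clause therefore excuses the requirement. Satisfied.
  (b) The claim is an employment claim, not a property claim; the claim does not concern real property — every alternative fails. Not met.
  (c) The amount in controversy is USD 244,000, which meets the 100,000 dollars floor, which satisfies one of the alternatives. Met.
  → Not every requirement is met — no jurisdiction.
The Provincial Court of Velmarsh:
  (a) The amount in controversy is $244,000, below the 256,500 dollars floor; no defendant resides in Velmarsh (they reside in Tarmont, Tarmont) — no alternative holds. Not met.
  (b) The plaintiff resides in Velmarsh, which is not Fenen. Condition met.
  (c) The claim is an employment claim, not a tort claim — that alternative is enough. Met.
  → Not every requirement is met — no jurisdiction.
The Provincial Court of Velston:
  (a) Imre Lindqvist resides in Velmarsh. Satisfied.
  (b) No such written consent has been filed. Condition not met.
  (c) The amount in controversy is USD 244,000, which meets the USD 50,000 floor, which satisfies one of the alternatives. Met.
  (d) The plaintiff resides in Velmarsh, which is not Velston, so this disjunct is met. Satisfied.
  (e) No defendant is a corporation. However, the amount in controversy is $244,000, which meets the USD 100,000 floor, so the 'unless' proviso supplies this condition. Satisfied.
  → No jurisdiction.
The Circuit Court of Tarmont:
  (a) The claim is an employment claim, not a consumer claim. But the amount in controversy is 244,000 dollars, which meets the USD 243,500 floor, and the 'unless' clause therefore excuses the requirement. Satisfied.
  (b) The plaintiff resides in Velmarsh, which is not Tarmont, so one alternative holds. Condition met.
  (c) Edda Drummond resides in Tarmont, so one alternative holds. Satisfied.
  (d) The amount in controversy is USD 244,000, within the 500,000 dollars ceiling — that alternative is enough. Met.
  → All conditions met; jurisdiction exists.
Courts with jurisdiction: the Circuit Court of Tarmont — 1 in total.

1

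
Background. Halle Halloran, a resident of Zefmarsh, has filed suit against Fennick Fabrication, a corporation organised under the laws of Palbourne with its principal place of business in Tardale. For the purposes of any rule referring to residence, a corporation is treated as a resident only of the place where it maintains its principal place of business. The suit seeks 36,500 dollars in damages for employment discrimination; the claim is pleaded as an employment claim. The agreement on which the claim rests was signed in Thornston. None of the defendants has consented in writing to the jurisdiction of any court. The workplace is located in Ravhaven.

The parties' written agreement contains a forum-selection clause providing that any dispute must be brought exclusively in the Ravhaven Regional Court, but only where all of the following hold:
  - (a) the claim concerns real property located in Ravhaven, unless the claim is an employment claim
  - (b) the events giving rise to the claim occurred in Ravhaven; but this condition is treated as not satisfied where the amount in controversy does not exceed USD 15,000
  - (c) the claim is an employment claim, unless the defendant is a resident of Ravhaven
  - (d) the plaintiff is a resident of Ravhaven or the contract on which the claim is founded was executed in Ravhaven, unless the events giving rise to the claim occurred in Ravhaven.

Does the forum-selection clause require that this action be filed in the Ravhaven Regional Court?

The Ravhaven Regional Court:
  (a) The claim does not concern real property. But the claim is an employment claim, and the 'unless' clause therefore excuses the requirement. Satisfied.
  (b) The operative events occurred in Ravhaven. The carve-out does not apply: the amount in controversy is USD 36,500, above the 15,000 dollars ceiling. Condition met.
  (c) The claim is an employment claim. Met.
  (d) The plaintiff resides in Zefmarsh, not Ravhaven; the contract was executed in Thornston, not Ravhaven — every alternative fails. However, the operative events occurred in Ravhaven, so the 'unless' proviso supplies this condition. Satisfied.
  → The clause applies.

Yes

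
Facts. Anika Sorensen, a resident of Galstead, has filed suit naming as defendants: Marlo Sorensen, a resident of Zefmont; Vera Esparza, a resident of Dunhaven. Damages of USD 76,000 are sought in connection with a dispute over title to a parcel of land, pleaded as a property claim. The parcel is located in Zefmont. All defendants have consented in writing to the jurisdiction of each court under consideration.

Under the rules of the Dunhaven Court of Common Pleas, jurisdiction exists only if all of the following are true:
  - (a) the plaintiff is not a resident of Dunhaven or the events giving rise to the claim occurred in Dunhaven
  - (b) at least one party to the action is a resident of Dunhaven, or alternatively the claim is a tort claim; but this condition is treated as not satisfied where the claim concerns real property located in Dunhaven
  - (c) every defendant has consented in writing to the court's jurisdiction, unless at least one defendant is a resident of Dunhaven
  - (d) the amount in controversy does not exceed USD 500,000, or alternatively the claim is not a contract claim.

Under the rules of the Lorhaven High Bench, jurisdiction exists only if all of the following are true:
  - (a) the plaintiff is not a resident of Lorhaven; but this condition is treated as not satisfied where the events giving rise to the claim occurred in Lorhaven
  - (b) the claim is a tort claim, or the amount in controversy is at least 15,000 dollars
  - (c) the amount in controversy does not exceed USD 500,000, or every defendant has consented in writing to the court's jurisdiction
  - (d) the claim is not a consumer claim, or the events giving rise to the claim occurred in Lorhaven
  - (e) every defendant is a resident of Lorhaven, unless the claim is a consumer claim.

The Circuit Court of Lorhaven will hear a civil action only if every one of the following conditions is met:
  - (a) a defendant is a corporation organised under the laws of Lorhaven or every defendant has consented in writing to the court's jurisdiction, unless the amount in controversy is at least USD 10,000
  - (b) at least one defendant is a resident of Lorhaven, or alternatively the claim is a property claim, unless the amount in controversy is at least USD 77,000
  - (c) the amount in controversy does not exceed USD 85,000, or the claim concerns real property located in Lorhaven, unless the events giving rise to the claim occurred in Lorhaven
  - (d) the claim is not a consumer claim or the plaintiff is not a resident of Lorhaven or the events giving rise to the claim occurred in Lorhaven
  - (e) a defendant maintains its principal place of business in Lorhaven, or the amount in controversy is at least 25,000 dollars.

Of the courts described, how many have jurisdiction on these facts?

The Dunhaven Court of Common Pleas:
  (a) The plaintiff resides in Galstead, which is not Dunhaven, so this disjunct is met. Condition met.
  (b) Vera Esparza resides in Dunhaven, which satisfies one of the alternatives. And the carve-out is inapplicable — the property lies in Zefmont, not Dunhaven. Met.
  (c) Every defendant has filed written consent. Condition met.
  (d) The amount in controversy is USD 76,000, within the USD 500,000 ceiling, so one alternative holds. Met.
  → The court has jurisdiction.
The Lorhaven High Bench:
  (a) The plaintiff resides in Galstead, which is not Lorhaven. And the carve-out is inapplicable — the operative events occurred in Zefmont, not Lorhaven. Condition met.
  (b) The amount in controversy is $76,000, which meets the USD 15,000 floor, so this disjunct is met. Satisfied.
  (c) The amount in controversy is 76,000 dollars, within the USD 500,000 ceiling, so one alternative holds. Condition met.
  (d) The claim is a property claim, not a consumer claim, so one alternative holds. Condition met.
  (e) The defendants reside as follows — Marlo Sorensen in Zefmont, Vera Esparza in Dunhaven — not all in Lorhaven. Nor does the 'unless' clause help: the claim is a property claim, not a consumer claim. Not satisfied.
  → No jurisdiction.
The Circuit Court of Lorhaven:
  (a) Every defendant has filed written consent, so this disjunct is met. Satisfied.
  (b) The claim is a property claim, so one alternative holds. Met.
  (c) The amount in controversy is 76,000 dollars, within the $85,000 ceiling, which satisfies one of the alternatives. Condition met.
  (d) The claim is a property claim, not a consumer claim, so one alternative holds. Satisfied.
  (e) The amount in controversy is 76,000 dollars, which meets the 25,000 dollars floor, so this disjunct is met. Met.
  → Every requirement is satisfied — jurisdiction.
Courts with jurisdiction: the Dunhaven Court of Common Pleas, the Circuit Court of Lorhaven — 2 in total.

2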